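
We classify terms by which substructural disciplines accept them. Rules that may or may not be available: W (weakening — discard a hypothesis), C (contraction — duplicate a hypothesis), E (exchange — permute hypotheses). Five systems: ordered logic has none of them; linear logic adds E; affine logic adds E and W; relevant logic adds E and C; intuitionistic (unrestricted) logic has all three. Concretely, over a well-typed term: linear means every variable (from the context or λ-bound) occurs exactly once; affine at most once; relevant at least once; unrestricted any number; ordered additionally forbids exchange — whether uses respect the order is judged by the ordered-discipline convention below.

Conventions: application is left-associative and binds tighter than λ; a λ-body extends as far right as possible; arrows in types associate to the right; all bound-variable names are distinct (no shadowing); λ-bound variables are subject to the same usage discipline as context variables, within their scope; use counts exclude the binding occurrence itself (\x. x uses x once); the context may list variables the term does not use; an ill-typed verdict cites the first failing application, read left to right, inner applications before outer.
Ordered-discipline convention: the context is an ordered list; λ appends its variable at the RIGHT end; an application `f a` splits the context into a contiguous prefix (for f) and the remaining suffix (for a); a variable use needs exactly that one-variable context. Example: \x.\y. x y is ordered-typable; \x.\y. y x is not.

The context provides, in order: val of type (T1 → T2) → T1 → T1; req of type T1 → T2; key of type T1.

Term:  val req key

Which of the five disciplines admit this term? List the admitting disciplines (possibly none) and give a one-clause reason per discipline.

admitting disciplines: ordered, linear, affine, relevant, unrestricted
use counts: val ×1, req ×1, key ×1
uses in reading order: val, req, key
typing: well-typed — term : T1
ordered ✓ (one use each (val, req, key); ordered split holds)
linear ✓ (exactly-once usage across val, req, key)
affine ✓ (none of val, req, key used more than once)
relevant ✓ (none of val, req, key goes unused)
unrestricted ✓ (simply typable at T1; W, C, E all held)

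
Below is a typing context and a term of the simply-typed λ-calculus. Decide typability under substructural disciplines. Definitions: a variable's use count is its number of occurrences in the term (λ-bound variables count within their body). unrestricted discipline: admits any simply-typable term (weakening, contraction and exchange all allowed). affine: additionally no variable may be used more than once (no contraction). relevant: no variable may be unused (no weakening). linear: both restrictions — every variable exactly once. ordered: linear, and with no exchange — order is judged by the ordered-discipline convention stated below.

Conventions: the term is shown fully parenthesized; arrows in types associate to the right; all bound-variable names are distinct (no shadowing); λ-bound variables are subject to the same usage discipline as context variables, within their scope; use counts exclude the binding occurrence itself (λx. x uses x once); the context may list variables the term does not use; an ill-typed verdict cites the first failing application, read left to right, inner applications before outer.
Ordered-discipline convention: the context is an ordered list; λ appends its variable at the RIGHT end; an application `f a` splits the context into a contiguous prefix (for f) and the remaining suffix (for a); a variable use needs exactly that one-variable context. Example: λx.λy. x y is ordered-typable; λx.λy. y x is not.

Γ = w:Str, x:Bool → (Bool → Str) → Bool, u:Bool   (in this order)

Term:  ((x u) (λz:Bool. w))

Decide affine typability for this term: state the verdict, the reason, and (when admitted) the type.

yes — w, x, u, z: no repeats, contraction unneeded; term : Bool
usage: w: 1; x: 1; u: 1; z (λ-bound): 0
order of uses: x, u, w
typing: well-typed — term : Bool
summary: ordered ✗, linear ✗, affine ✓, relevant ✗, unrestricted ✓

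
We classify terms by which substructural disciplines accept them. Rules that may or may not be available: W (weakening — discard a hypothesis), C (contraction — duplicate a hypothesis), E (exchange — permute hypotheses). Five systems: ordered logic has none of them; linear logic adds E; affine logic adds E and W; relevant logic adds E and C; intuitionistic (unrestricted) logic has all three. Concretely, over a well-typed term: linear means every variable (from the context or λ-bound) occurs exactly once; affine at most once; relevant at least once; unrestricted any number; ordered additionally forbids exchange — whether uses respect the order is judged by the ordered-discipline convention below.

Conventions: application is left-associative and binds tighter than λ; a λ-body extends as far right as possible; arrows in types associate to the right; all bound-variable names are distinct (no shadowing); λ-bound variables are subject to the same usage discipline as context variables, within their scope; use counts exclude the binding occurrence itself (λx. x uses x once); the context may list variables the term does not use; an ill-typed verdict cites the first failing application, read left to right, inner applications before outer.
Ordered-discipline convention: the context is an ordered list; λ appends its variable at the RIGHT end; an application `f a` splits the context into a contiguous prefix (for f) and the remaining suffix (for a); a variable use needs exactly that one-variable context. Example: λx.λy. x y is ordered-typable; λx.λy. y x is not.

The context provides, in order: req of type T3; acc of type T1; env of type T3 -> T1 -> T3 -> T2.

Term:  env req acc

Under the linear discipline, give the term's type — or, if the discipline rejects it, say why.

term : T3 -> T2
usage: req: 1, acc: 1, env: 1
left-to-right use order: env, req, acc
typing: the term checks, with type T3 -> T2
summary: ordered ✗ · linear ✓ · affine ✓ · relevant ✓ · unrestricted ✓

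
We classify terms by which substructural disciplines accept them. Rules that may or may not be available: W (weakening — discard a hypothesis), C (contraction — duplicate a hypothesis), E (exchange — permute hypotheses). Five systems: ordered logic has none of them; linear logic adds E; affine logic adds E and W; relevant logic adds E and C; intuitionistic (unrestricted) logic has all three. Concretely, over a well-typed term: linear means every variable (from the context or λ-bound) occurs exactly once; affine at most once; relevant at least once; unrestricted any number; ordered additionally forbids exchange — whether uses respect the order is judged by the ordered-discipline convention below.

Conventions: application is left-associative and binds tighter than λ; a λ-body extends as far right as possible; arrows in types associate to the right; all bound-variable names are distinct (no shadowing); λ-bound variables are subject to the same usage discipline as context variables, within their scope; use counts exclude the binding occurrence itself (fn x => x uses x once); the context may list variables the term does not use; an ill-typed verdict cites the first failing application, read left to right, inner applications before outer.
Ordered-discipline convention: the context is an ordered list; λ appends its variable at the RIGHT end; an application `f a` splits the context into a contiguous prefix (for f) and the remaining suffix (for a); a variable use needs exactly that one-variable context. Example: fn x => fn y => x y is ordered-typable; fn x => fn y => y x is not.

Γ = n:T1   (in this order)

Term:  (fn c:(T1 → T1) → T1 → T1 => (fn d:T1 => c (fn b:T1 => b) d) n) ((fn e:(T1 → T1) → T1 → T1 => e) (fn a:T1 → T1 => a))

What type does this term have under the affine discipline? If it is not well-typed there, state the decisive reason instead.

term : T1
counts: n: 1, c (bound): 1, d (bound): 1, b (bound): 1, e (bound): 1, a (bound): 1
left-to-right use order: c, b, d, n, e, a
typing: well-typed at T1
summary: ordered ✗ · linear ✓ · affine ✓ · relevant ✓ · unrestricted ✓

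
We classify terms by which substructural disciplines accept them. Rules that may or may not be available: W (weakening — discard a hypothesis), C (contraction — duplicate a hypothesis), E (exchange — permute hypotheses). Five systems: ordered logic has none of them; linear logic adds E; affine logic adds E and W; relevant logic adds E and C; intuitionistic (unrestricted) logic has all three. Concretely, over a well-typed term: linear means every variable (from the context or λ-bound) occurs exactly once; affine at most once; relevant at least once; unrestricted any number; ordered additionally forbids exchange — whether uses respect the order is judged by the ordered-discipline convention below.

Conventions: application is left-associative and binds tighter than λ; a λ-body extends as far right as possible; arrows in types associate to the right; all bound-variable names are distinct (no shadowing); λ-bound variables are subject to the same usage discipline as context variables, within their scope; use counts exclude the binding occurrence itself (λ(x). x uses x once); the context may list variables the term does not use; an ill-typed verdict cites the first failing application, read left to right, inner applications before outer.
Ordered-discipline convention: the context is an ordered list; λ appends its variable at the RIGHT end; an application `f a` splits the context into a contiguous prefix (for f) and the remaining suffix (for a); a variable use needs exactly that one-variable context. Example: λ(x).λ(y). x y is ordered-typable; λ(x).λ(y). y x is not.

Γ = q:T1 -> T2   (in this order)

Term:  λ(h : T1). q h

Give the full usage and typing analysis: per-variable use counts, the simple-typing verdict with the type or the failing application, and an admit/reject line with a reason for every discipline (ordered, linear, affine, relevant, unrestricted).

counts: q ×1, h [bound] ×1
left-to-right use order: q, h
typing: well-typed — term : T1 -> T2
ordered ✓ (q, h once each; derivable with no W/C/E)
linear ✓ (single use per variable (q, h))
affine ✓ (none of q, h used more than once)
relevant ✓ (at least one use each (q, h))
unrestricted ✓ (typability at T1 -> T2 is all that's needed)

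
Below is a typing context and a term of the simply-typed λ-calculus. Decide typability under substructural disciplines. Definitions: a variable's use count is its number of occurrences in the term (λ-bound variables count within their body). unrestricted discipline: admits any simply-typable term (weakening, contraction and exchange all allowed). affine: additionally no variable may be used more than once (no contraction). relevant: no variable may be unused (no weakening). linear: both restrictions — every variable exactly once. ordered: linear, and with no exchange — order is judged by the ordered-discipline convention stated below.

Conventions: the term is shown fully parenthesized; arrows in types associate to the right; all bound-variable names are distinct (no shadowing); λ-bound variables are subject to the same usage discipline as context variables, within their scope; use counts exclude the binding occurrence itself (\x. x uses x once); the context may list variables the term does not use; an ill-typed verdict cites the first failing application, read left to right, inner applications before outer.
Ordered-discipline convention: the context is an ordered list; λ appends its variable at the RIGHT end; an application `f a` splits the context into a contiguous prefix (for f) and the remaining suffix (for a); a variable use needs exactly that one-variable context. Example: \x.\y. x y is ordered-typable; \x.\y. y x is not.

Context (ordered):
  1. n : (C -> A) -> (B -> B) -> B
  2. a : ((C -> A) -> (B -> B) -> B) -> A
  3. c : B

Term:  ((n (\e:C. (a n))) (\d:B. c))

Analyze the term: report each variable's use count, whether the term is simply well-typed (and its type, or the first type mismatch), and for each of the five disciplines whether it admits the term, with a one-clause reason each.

use counts: n=2, a=1, c=1, e (bound)=0, d (bound)=0
uses in reading order: n, a, n, c
typing: well-typed at B
ordered: ✗, needs contraction — n ×2; e, d never used (weakening)
linear: ✗, needs contraction — n ×2; e, d never used (weakening)
affine: ✗, needs contraction — n ×2
relevant: ✗, e, d never used (weakening)
unrestricted: ✓, well-typed at B; no restrictions here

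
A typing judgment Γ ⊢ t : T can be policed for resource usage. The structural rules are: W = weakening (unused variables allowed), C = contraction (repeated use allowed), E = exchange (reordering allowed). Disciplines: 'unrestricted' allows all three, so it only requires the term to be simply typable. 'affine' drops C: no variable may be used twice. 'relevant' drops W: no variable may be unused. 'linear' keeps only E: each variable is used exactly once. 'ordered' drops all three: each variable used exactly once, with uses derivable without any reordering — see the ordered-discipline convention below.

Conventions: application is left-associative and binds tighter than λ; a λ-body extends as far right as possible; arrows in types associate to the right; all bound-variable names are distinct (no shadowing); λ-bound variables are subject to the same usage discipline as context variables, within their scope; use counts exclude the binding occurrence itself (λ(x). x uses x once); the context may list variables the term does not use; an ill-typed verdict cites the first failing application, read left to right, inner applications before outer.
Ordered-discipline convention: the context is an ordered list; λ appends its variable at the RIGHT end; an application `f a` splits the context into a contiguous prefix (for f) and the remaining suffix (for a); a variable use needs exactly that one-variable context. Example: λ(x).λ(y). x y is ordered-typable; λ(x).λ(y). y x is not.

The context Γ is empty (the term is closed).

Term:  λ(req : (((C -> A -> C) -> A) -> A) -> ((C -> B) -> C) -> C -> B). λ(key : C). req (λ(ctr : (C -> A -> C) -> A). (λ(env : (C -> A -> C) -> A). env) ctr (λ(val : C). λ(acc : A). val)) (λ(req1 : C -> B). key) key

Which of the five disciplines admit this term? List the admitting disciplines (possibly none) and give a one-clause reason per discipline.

admitting disciplines: unrestricted
use counts: req (λ-bound): 1; key (λ-bound): 2; ctr (λ-bound): 1; env (λ-bound): 1; val (λ-bound): 1; acc (λ-bound): 0; req1 (λ-bound): 0
order of uses: req, env, ctr, val, key, key
typing: well-typed — term : ((((C -> A -> C) -> A) -> A) -> ((C -> B) -> C) -> C -> B) -> C -> B
ordered ✗ (needs contraction — key ×2; acc, req1 left unused)
linear ✗ (needs contraction — key ×2; acc, req1 left unused)
affine ✗ (needs contraction — key ×2)
relevant ✗ (acc, req1 left unused)
unrestricted ✓ (well-typed at ((((C -> A -> C) -> A) -> A) -> ((C -> B) -> C) -> C -> B) -> C -> B; no restrictions here)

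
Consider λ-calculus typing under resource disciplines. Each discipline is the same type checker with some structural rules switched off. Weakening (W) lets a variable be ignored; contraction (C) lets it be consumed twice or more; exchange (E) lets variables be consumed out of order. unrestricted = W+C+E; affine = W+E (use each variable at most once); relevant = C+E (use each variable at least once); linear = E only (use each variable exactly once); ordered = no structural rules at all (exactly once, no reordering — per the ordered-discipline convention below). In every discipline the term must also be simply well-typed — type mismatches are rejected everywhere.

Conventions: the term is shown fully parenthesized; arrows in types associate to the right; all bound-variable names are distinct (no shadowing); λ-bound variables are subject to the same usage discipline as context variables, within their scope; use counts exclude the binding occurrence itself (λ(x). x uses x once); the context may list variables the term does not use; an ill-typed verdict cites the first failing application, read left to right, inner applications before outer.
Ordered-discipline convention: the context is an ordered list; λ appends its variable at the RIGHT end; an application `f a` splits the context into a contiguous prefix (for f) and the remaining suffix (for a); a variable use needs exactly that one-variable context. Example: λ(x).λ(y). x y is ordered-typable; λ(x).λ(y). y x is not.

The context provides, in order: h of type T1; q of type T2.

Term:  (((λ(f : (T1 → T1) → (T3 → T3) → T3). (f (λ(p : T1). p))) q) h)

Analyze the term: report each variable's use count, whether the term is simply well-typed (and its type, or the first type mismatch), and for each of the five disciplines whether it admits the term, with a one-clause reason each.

counts: h ×1; q ×1; f (bound) ×1; p (bound) ×1
use order (left to right): f, p, q, h
typing: ill-typed: an argument T2 mismatches the expected (T1 → T1) → (T3 → T3) → T3
ordered: ✗ — not simply typable
linear: ✗ — fails simple typing
affine: ✗ — a type mismatch blocks all five
relevant: ✗ — the type mismatch rejects it
unrestricted: ✗ — not simply typable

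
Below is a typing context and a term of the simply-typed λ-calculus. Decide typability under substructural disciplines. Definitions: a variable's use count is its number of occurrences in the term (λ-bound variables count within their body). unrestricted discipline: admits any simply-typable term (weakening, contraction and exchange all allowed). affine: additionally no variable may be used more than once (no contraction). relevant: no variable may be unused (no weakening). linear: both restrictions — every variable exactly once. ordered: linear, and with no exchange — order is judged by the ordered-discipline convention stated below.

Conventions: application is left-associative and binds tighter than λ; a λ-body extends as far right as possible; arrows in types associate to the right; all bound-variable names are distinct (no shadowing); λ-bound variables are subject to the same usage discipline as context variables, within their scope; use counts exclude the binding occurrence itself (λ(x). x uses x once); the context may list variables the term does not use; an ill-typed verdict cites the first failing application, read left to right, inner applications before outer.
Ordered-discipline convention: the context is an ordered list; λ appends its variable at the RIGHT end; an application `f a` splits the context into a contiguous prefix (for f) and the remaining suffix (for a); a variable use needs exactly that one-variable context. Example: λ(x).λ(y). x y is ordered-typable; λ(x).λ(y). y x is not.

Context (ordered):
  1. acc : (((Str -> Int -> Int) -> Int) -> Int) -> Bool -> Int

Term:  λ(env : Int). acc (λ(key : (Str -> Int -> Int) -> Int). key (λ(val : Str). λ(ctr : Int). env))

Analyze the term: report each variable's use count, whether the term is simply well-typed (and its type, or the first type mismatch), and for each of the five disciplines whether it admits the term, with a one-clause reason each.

use counts: acc: 1; env (λ-bound): 1; key (λ-bound): 1; val (λ-bound): 0; ctr (λ-bound): 0
left-to-right use order: acc, key, env
typing: well-typed — term : Int -> Bool -> Int
ordered: ✗, val, ctr left unused
linear: ✗, val, ctr left unused
affine: ✓, no duplicate uses among acc, env, key, val, ctr
relevant: ✗, val, ctr left unused
unrestricted: ✓, simply typable at Int -> Bool -> Int; W, C, E all held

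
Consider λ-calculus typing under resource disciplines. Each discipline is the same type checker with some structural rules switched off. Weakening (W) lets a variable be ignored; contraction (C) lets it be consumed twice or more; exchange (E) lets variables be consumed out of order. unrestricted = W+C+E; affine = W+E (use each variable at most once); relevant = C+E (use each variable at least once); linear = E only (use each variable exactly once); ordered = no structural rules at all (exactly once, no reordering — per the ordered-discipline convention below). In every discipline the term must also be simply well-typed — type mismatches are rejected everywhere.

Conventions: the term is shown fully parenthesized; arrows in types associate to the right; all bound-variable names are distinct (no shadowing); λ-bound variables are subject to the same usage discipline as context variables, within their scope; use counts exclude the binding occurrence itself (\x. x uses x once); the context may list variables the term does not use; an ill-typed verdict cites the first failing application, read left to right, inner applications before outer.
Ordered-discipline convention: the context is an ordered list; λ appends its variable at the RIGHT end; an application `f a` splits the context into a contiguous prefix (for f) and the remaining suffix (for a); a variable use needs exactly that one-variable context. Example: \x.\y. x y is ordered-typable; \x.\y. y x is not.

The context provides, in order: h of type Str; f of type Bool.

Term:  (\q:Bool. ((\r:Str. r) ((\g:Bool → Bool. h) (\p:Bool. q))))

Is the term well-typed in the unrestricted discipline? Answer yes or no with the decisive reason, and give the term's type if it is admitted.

yes — type-checks (Bool → Str) and nothing is barred; term : Bool → Str
use counts: h: 1, f: 0, q (bound): 1, r (bound): 1, g (bound): 0, p (bound): 0
use order (left to right): r, h, q
typing: well-typed — term : Bool → Str
across the five disciplines: ordered ✗ | linear ✗ | affine ✓ | relevant ✗ | unrestricted ✓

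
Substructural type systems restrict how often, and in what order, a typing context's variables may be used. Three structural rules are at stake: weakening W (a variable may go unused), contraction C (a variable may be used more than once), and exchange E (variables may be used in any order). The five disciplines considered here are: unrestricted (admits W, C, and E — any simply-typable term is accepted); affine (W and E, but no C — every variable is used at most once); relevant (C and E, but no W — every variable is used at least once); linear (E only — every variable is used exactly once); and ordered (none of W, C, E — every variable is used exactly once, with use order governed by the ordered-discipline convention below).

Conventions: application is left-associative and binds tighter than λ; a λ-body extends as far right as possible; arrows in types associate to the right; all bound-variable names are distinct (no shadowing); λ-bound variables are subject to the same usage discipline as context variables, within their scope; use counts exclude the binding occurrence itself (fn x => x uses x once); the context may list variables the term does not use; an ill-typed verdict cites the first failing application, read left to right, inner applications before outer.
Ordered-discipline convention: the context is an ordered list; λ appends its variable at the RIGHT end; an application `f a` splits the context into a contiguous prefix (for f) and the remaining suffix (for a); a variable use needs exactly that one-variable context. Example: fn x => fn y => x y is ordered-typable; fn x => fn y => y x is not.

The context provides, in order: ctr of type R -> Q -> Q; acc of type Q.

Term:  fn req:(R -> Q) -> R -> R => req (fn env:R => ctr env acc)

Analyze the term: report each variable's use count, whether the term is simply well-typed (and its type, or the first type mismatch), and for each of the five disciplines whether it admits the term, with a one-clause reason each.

variable uses: ctr: 1, acc: 1, req (bound): 1, env (bound): 1
use order (left to right): req, ctr, env, acc
typing: well-typed at ((R -> Q) -> R -> R) -> R -> R
ordered: ✗, needs exchange: uses follow req, ctr, env, acc
linear: ✓, each of ctr, acc, req, env used exactly once
affine: ✓, ctr, acc, req, env: no repeats, contraction unneeded
relevant: ✓, every one of ctr, acc, req, env appears
unrestricted: ✓, well-typed at ((R -> Q) -> R -> R) -> R -> R; no restrictions here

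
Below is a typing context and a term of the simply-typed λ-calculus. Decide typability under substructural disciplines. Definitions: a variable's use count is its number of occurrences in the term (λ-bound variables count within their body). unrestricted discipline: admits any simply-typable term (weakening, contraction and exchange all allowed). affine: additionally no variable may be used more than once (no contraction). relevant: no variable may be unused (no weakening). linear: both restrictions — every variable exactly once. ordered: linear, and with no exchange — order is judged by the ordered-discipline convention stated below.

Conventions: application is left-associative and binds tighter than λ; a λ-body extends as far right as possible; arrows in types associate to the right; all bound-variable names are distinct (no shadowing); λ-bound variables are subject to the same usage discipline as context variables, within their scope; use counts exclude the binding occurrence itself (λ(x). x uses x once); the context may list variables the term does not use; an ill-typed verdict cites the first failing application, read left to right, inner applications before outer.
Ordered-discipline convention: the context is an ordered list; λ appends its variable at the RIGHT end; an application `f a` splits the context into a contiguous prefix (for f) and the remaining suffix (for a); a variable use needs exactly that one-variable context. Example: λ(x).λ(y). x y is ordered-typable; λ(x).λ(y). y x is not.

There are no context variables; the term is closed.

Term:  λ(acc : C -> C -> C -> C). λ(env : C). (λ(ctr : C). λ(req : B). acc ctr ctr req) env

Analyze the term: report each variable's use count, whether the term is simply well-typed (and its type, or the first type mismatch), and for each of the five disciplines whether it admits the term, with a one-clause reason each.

variable uses: acc (bound) ×1; env (bound) ×1; ctr (bound) ×2; req (bound) ×1
left-to-right use order: acc, ctr, ctr, req, env
typing: ill-typed: a function awaiting C gets B
ordered: ✗, the type mismatch rejects it
linear: ✗, not simply typable
affine: ✗, fails simple typing
relevant: ✗, a type mismatch blocks all five
unrestricted: ✗, the type mismatch rejects it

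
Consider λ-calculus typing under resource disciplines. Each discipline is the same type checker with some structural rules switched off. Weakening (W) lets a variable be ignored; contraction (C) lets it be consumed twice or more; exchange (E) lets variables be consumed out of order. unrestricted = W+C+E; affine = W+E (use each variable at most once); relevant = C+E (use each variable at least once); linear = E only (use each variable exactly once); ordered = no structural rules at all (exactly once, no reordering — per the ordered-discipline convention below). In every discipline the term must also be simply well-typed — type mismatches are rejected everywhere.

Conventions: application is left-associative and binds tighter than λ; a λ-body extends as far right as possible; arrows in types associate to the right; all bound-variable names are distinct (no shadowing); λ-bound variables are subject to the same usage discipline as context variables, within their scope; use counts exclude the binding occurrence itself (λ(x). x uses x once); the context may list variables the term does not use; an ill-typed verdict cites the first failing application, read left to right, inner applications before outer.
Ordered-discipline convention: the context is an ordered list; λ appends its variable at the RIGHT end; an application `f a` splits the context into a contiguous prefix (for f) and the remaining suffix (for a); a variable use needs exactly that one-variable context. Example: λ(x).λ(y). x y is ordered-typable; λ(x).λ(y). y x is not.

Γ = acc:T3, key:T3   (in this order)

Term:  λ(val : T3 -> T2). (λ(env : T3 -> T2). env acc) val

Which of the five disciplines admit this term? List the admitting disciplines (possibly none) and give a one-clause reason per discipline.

accepted by: affine, unrestricted
variable uses: acc ×1; key ×0; val [bound] ×1; env [bound] ×1
use order (left to right): env, acc, val
typing: well-typed at (T3 -> T2) -> T2
ordered ✗ (key left unused)
linear ✗ (key left unused)
affine ✓ (none of acc, key, val, env used more than once)
relevant ✗ (key left unused)
unrestricted ✓ (typability at (T3 -> T2) -> T2 is all that's needed)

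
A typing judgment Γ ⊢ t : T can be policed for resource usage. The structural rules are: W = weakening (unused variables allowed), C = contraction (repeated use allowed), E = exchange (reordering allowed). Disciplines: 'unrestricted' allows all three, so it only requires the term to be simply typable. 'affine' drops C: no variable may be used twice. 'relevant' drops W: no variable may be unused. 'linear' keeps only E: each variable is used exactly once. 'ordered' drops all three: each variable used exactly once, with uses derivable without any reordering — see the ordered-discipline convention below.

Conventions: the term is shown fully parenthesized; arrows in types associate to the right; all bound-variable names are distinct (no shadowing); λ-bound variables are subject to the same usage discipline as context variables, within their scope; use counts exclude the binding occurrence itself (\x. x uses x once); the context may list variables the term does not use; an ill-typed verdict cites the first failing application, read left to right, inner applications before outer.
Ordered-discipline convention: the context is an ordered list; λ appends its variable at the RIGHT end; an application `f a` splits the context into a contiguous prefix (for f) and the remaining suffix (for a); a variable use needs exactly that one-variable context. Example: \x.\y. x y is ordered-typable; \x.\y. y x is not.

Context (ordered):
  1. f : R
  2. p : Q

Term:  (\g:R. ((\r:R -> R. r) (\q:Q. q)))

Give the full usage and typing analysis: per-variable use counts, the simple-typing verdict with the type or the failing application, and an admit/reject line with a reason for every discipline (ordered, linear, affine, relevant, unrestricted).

counts: f: 0×; p: 0×; g [bound]: 0×; r [bound]: 1×; q [bound]: 1×
order of uses: r, q
typing: ill-typed: an argument Q -> Q mismatches the expected R -> R
ordered: ✗, fails simple typing
linear: ✗, a type mismatch blocks all five
affine: ✗, the type mismatch rejects it
relevant: ✗, not simply typable
unrestricted: ✗, fails simple typing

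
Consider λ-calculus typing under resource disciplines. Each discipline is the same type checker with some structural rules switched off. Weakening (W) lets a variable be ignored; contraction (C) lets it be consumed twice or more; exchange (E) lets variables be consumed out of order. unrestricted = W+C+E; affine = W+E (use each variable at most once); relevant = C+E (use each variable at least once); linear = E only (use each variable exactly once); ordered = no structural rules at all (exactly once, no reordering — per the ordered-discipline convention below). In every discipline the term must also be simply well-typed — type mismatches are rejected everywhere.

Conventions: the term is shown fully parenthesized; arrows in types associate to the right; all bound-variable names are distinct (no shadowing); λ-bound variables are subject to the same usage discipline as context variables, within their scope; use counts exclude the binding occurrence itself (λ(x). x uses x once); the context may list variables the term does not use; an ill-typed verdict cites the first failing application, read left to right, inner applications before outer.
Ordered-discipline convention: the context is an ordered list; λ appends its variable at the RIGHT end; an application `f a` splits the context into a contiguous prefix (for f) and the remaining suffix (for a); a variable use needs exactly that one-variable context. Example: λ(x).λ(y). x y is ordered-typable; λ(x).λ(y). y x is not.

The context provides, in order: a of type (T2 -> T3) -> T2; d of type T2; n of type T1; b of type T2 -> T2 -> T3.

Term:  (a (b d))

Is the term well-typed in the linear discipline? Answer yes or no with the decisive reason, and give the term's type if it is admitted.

no — needs weakening: n unused
counts: a=1, d=1, n=0, b=1
use order (left to right): a, b, d
typing: the term checks, with type T2
across the five disciplines: ordered ✗ | linear ✗ | affine ✓ | relevant ✗ | unrestricted ✓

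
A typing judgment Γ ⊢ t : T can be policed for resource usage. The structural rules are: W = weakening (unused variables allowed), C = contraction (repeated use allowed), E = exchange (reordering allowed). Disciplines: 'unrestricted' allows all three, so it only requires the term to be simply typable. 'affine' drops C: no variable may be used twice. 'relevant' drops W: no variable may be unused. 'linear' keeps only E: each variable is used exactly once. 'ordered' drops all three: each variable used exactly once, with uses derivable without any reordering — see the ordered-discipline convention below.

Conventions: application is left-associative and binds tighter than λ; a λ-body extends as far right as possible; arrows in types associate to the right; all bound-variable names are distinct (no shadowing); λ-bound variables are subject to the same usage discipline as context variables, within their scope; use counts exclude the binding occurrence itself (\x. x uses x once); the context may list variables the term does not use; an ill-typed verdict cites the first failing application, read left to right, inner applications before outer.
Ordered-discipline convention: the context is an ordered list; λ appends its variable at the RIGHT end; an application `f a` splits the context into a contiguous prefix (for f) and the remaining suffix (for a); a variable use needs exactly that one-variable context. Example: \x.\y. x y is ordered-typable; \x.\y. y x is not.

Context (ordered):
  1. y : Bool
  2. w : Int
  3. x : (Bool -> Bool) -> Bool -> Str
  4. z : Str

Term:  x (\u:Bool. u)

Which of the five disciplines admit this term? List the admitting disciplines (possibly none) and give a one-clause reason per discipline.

accepted by: affine, unrestricted
use counts: y: 0×, w: 0×, x: 1×, z: 0×, u [bound]: 1×
order of uses: x, u
typing: the term checks, with type Bool -> Str
ordered: ✗, y, w, z never used (weakening)
linear: ✗, y, w, z never used (weakening)
affine: ✓, none of y, w, x, z, u used more than once
relevant: ✗, y, w, z never used (weakening)
unrestricted: ✓, type-checks (Bool -> Str) and nothing is barred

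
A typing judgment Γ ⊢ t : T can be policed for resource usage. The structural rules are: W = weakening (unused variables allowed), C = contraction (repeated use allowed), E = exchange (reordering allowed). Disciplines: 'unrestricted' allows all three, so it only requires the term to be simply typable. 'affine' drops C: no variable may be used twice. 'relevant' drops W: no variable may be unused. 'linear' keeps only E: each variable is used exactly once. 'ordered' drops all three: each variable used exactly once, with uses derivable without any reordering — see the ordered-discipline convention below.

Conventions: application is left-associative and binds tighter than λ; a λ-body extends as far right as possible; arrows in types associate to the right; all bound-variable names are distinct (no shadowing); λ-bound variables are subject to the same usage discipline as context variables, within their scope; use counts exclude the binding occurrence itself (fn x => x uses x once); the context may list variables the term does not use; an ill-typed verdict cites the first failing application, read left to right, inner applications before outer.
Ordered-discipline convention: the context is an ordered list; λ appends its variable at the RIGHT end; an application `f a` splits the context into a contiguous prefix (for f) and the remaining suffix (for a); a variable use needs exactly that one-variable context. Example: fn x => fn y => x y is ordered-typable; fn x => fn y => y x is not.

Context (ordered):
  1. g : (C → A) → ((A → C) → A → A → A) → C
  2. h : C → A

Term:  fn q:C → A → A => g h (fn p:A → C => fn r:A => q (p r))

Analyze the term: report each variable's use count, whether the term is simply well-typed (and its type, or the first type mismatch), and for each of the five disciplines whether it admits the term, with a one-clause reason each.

usage: g ×1, h ×1, q (λ-bound) ×1, p (λ-bound) ×1, r (λ-bound) ×1
use order (left to right): g, h, q, p, r
typing: ✓ — (C → A → A) → C
ordered ✓ (one use each (g, h, q, p, r); ordered split holds)
linear ✓ (exactly-once usage across g, h, q, p, r)
affine ✓ (none of g, h, q, p, r used more than once)
relevant ✓ (every one of g, h, q, p, r appears)
unrestricted ✓ (type-checks ((C → A → A) → C) and nothing is barred)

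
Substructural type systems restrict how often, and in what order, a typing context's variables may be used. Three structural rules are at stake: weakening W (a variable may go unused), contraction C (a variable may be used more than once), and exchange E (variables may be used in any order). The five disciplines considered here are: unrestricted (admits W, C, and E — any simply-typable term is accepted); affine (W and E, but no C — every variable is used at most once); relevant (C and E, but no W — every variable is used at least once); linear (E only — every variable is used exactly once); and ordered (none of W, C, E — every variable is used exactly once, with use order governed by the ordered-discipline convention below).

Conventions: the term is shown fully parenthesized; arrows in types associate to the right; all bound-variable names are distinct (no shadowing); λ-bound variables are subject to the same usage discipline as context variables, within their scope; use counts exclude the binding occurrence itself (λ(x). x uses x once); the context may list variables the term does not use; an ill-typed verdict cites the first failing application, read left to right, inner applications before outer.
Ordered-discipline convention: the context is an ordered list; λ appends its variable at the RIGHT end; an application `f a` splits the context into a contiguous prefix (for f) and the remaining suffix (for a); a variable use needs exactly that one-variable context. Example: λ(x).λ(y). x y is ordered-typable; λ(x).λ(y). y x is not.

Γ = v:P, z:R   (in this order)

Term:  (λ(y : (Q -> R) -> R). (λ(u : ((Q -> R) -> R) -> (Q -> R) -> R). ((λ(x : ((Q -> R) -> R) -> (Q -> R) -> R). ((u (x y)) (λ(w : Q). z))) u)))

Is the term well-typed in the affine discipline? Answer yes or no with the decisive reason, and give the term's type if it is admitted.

no — repeated use of u ×2
usage: v ×0; z ×1; y [bound] ×1; u [bound] ×2; x [bound] ×1; w [bound] ×0
uses in reading order: u, x, y, z, u
typing: well-typed — term : ((Q -> R) -> R) -> (((Q -> R) -> R) -> (Q -> R) -> R) -> R
summary: ordered ✗; linear ✗; affine ✗; relevant ✗; unrestricted ✓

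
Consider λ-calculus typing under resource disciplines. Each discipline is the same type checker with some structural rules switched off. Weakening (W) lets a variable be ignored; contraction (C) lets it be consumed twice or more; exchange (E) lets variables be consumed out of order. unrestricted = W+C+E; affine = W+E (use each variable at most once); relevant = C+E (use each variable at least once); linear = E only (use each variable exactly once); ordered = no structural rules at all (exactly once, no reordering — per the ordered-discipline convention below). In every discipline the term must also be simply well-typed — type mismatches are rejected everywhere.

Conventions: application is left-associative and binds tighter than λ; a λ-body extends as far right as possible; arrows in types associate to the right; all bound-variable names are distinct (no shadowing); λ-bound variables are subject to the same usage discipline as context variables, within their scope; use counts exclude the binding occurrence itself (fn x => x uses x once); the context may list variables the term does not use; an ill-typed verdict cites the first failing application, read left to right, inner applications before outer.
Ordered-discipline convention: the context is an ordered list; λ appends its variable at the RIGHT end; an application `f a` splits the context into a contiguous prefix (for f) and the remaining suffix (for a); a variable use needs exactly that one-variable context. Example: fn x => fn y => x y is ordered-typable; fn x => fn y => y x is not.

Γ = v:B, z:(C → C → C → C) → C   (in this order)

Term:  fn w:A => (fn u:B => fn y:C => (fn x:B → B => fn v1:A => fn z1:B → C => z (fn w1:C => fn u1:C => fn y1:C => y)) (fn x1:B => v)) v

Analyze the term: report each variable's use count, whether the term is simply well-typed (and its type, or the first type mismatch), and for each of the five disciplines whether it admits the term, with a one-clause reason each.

usage: v: 2×; z: 1×; w (bound): 0×; u (bound): 0×; y (bound): 1×; x (bound): 0×; v1 (bound): 0×; z1 (bound): 0×; w1 (bound): 0×; u1 (bound): 0×; y1 (bound): 0×; x1 (bound): 0×
left-to-right use order: z, y, v, v
typing: well-typed — term : A → C → A → (B → C) → C
ordered: ✗, uses contraction: v ×2; w, u, x, v1, z1, w1, u1, y1, x1 never used (weakening)
linear: ✗, uses contraction: v ×2; w, u, x, v1, z1, w1, u1, y1, x1 never used (weakening)
affine: ✗, uses contraction: v ×2
relevant: ✗, w, u, x, v1, z1, w1, u1, y1, x1 never used (weakening)
unrestricted: ✓, simply typable at A → C → A → (B → C) → C; W, C, E all held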